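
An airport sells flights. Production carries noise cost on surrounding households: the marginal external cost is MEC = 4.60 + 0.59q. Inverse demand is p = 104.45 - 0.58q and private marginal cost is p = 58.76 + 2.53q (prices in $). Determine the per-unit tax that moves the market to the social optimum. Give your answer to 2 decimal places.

Social marginal cost = private MC + MEC = 63.36 + 3.12q.
Set SMC = demand: 63.36 + 3.12q = 104.45 - 0.58q → q* = 11.1054.
The Pigouvian tax equals MEC at q*: 4.60 + 0.59×11.1054 = 11.1522.

tax = $11.15 per unit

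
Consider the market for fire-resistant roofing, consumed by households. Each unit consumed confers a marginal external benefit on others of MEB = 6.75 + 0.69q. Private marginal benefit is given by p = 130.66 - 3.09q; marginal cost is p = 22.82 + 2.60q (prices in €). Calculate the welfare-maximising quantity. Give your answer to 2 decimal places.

q* = 22.92

Social marginal benefit = demand + MEB = 137.41 - 2.40q.
Set SMB = MC: 137.41 - 2.40q = 22.82 + 2.60q → q* = 22.9180.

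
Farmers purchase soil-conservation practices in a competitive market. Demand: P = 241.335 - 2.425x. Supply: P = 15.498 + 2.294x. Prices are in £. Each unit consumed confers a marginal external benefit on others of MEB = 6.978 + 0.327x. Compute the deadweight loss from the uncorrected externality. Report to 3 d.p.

DWL = £58.287

Market equilibrium (private): 15.498 + 2.294x = 241.335 - 2.425x → x_m = 47.8570.
Social marginal benefit = demand + MEB = 248.313 - 2.098x.
Set SMB = MC: 248.313 - 2.098x = 15.498 + 2.294x → x* = 53.0089.
The loss is the area between SMB and MC from x* to x_m; with linear curves that's a triangle of height MEB(x_m).
DWL = ½ × 5.1519 × 22.6272 = 58.2865.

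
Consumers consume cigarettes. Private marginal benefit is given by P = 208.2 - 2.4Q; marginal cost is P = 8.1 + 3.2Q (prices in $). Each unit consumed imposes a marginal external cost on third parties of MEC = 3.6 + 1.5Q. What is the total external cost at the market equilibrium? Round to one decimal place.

Market equilibrium (private): 8.1 + 3.2Q = 208.2 - 2.4Q → Q_m = 35.7321.
Total external cost = ∫₀^{Q_m} (3.6 + 1.5Q) dQ = 3.6×35.7321 + ½×1.5×35.7321² = 1086.2228.

$1086.2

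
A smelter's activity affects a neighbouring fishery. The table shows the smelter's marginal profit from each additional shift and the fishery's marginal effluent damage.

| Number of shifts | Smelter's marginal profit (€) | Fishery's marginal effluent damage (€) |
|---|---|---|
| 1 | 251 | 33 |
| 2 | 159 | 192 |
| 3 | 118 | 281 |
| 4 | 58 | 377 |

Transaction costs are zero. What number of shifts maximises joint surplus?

Bargaining reaches the level where marginal profit last exceeds marginal effluent damage.
That holds through level 1 (251 ≥ 33) but not at 2 (159 < 192).

1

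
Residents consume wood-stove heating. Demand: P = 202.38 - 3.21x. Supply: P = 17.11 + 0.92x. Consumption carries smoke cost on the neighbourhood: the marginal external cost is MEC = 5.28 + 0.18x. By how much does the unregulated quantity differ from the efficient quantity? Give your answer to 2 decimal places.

3.10 units

Market equilibrium (private): 17.11 + 0.92x = 202.38 - 3.21x → x_m = 44.8596.
Social marginal benefit = demand − MEC = 197.10 - 3.39x.
Set SMB = MC: 197.10 - 3.39x = 17.11 + 0.92x → x* = 41.7610.
Gap = |44.8596 − 41.7610| = 3.0986.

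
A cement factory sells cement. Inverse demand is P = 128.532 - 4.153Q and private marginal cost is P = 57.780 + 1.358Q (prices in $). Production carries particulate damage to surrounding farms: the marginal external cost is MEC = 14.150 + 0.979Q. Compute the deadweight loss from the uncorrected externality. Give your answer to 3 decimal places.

Market equilibrium (private): 57.780 + 1.358Q = 128.532 - 4.153Q → Q_m = 12.8383.
Social marginal cost = private MC + MEC = 71.930 + 2.337Q.
Set SMC = demand: 71.930 + 2.337Q = 128.532 - 4.153Q → Q* = 8.7214.
The loss is the area between SMC and demand from Q* to Q_m; with linear curves that's a triangle of height MEC(Q_m).
DWL = ½ × 4.1169 × 26.7187 = 54.9991.

DWL = $54.999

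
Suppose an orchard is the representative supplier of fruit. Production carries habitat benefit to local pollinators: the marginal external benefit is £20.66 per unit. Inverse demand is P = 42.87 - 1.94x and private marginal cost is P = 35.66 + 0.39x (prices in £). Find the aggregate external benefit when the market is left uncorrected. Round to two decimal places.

£63.93

Market equilibrium (private): 35.66 + 0.39x = 42.87 - 1.94x → x_m = 3.0944.
Total external benefit = MEB × x_m = 20.66 × 3.0944 = 63.9303.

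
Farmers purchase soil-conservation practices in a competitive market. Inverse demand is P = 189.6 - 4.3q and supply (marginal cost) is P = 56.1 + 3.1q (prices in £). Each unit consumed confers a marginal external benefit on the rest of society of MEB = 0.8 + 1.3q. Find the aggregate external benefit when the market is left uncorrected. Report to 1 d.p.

Market equilibrium (private): 56.1 + 3.1q = 189.6 - 4.3q → q_m = 18.0405.
Total external benefit = ∫₀^{q_m} (0.8 + 1.3q) dq = 0.8×18.0405 + ½×1.3×18.0405² = 225.9812.

£226.0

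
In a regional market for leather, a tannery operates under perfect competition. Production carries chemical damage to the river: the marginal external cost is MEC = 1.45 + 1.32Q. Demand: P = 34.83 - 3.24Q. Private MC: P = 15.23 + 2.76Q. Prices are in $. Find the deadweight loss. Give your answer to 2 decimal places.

DWL = $2.27

Market equilibrium (private): 15.23 + 2.76Q = 34.83 - 3.24Q → Q_m = 3.2667.
Social marginal cost = private MC + MEC = 16.68 + 4.08Q.
Set SMC = demand: 16.68 + 4.08Q = 34.83 - 3.24Q → Q* = 2.4795.
The welfare-loss triangle has base |Q_m − Q*| and height MEC(Q_m) (the vertical gap between SMC and demand is zero at Q* and MEC at Q_m).
DWL = ½ × 0.7872 × 5.7620 = 2.2679.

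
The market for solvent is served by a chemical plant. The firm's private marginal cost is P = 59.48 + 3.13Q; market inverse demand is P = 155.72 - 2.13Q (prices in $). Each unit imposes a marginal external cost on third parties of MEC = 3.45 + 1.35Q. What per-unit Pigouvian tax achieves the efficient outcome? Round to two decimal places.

Social marginal cost = private MC + MEC = 62.93 + 4.48Q.
Set SMC = demand: 62.93 + 4.48Q = 155.72 - 2.13Q → Q* = 14.0378.
The Pigouvian tax equals MEC at Q*: 3.45 + 1.35×14.0378 = 22.4010.

tax = $22.40 per unit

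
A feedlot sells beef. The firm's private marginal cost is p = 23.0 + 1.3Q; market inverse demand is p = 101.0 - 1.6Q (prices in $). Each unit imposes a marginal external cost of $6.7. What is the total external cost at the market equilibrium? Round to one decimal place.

$180.2

Market equilibrium (private): 23.0 + 1.3Q = 101.0 - 1.6Q → Q_m = 26.8966.
Total external cost = MEC × Q_m = 6.7 × 26.8966 = 180.2072.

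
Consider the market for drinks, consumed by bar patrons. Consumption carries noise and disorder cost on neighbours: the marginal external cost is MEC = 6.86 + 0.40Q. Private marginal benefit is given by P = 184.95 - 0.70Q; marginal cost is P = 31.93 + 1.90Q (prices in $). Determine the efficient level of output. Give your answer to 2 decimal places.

Social marginal benefit = demand − MEC = 178.09 - 1.10Q.
Set SMB = MC: 178.09 - 1.10Q = 31.93 + 1.90Q → Q* = 48.7200.

Q* = 48.72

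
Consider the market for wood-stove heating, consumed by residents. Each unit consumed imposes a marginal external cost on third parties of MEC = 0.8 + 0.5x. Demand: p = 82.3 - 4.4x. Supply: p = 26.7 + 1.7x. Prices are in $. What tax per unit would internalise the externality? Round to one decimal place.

tax = $5.0 per unit

Social marginal benefit = demand − MEC = 81.5 - 4.9x.
Set SMB = MC: 81.5 - 4.9x = 26.7 + 1.7x → x* = 8.3030.
The Pigouvian tax equals MEC at x*: 0.8 + 0.5×8.3030 = 4.9515.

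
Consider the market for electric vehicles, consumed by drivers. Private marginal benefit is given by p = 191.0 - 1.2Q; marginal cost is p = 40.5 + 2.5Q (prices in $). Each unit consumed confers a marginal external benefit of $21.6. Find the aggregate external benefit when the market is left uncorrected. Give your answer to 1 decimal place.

$878.6

Market equilibrium (private): 40.5 + 2.5Q = 191.0 - 1.2Q → Q_m = 40.6757.
Total external benefit = MEB × Q_m = 21.6 × 40.6757 = 878.5951.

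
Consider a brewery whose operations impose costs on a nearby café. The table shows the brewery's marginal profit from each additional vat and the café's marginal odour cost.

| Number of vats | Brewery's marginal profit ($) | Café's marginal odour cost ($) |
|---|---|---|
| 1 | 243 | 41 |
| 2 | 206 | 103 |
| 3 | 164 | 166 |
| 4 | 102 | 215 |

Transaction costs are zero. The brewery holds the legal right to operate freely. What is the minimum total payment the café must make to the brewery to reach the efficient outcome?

$266

Left alone the brewery would choose level 4 (marginal profit stays positive).
Efficient level: k* = 2 (marginal profit ≥ marginal odour cost through 2).
The café must at least cover the brewery's forgone profit from cutting 4→2: 164 + 102 = 266.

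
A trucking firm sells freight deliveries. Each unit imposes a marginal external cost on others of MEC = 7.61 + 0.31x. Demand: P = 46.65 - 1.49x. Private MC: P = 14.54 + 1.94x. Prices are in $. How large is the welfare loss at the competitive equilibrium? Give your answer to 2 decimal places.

DWL = $14.77

Market equilibrium (private): 14.54 + 1.94x = 46.65 - 1.49x → x_m = 9.3615.
Social marginal cost = private MC + MEC = 22.15 + 2.25x.
Set SMC = demand: 22.15 + 2.25x = 46.65 - 1.49x → x* = 6.5508.
The welfare-loss triangle has base |x_m − x*| and height MEC(x_m) (the vertical gap between SMC and demand is zero at x* and MEC at x_m).
DWL = ½ × 2.8107 × 10.5121 = 14.7732.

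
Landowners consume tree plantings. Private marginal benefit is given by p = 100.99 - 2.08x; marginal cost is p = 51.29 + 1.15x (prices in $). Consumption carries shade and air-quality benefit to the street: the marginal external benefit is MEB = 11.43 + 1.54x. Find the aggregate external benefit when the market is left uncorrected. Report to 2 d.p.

$358.18

Market equilibrium (private): 51.29 + 1.15x = 100.99 - 2.08x → x_m = 15.3870.
Total external benefit = ∫₀^{x_m} (11.43 + 1.54x) dx = 11.43×15.3870 + ½×1.54×15.3870² = 358.1784.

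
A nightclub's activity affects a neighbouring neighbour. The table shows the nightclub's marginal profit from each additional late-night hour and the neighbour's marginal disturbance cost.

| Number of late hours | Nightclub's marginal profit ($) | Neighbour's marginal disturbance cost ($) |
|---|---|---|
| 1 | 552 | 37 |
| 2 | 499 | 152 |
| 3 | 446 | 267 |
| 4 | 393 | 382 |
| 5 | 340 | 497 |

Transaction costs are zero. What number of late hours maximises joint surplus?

4

Bargaining reaches the level where marginal profit last exceeds marginal disturbance cost.
That holds through level 4 (393 ≥ 382) but not at 5 (340 < 497).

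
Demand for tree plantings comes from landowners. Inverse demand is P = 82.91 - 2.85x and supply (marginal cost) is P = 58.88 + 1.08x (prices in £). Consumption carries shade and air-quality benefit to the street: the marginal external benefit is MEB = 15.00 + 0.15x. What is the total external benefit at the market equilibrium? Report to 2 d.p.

£94.52

Market equilibrium (private): 58.88 + 1.08x = 82.91 - 2.85x → x_m = 6.1145.
Total external benefit = ∫₀^{x_m} (15.00 + 0.15x) dx = 15.00×6.1145 + ½×0.15×6.1145² = 94.5215.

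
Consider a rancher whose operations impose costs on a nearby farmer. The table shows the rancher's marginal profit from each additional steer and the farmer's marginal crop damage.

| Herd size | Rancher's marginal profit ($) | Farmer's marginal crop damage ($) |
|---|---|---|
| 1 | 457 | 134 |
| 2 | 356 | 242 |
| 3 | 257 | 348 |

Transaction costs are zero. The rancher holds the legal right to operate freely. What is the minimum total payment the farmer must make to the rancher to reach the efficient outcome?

Left alone the rancher would choose level 3 (marginal profit stays positive).
Efficient level: k* = 2 (marginal profit ≥ marginal crop damage through 2).
The farmer must at least cover the rancher's forgone profit from cutting 3→2: 257 = 257.

$257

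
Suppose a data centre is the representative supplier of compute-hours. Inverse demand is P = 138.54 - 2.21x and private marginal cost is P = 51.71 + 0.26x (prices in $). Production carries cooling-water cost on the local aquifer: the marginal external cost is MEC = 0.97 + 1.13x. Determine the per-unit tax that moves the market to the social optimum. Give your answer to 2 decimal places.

tax = $27.92 per unit

Social marginal cost = private MC + MEC = 52.68 + 1.39x.
Set SMC = demand: 52.68 + 1.39x = 138.54 - 2.21x → x* = 23.8500.
The Pigouvian tax equals MEC at x*: 0.97 + 1.13×23.8500 = 27.9205.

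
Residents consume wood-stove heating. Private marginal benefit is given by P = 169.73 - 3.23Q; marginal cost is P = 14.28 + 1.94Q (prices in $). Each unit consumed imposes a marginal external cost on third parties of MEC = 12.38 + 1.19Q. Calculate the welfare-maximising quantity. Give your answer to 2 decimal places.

Social marginal benefit = demand − MEC = 157.35 - 4.42Q.
Set SMB = MC: 157.35 - 4.42Q = 14.28 + 1.94Q → Q* = 22.4953.

Q* = 22.50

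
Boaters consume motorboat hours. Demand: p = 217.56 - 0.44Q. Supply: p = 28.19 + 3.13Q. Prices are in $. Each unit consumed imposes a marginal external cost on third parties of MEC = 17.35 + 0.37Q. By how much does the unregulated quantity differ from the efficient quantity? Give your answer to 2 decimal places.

9.38 units

Market equilibrium (private): 28.19 + 3.13Q = 217.56 - 0.44Q → Q_m = 53.0448.
Social marginal benefit = demand − MEC = 200.21 - 0.81Q.
Set SMB = MC: 200.21 - 0.81Q = 28.19 + 3.13Q → Q* = 43.6599.
Gap = |53.0448 − 43.6599| = 9.3849.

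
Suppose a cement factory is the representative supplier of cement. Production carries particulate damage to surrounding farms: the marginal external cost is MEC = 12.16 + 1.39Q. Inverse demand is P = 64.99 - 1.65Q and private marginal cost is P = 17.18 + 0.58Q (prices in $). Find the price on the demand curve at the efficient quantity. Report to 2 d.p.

P = $48.74

Social marginal cost = private MC + MEC = 29.34 + 1.97Q.
Set SMC = demand: 29.34 + 1.97Q = 64.99 - 1.65Q → Q* = 9.8481.
Consumer price on the demand curve at Q*: 64.99 − 1.65×9.8481 = 48.7406.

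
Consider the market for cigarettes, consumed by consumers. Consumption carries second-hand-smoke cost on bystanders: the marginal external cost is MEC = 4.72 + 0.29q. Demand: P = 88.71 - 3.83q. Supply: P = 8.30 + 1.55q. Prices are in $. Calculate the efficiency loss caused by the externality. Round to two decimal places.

DWL = $7.23

Market equilibrium (private): 8.30 + 1.55q = 88.71 - 3.83q → q_m = 14.9461.
Social marginal benefit = demand − MEC = 83.99 - 4.12q.
Set SMB = MC: 83.99 - 4.12q = 8.30 + 1.55q → q* = 13.3492.
Between q* and q_m the wedge MC − SMB runs linearly from 0 to MEC(q_m), so the loss is a triangle.
DWL = ½ × 1.5969 × 9.0544 = 7.2295.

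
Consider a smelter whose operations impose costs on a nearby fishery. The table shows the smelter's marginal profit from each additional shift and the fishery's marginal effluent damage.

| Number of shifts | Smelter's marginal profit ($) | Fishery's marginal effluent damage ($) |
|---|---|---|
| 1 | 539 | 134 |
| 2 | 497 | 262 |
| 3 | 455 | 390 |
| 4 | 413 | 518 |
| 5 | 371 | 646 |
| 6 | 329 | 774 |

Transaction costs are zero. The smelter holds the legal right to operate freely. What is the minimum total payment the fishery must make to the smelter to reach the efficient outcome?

$1113

Left alone the smelter would choose level 6 (marginal profit stays positive).
Efficient level: k* = 3 (marginal profit ≥ marginal effluent damage through 3).
The fishery must at least cover the smelter's forgone profit from cutting 6→3: 413 + 371 + 329 = 1113.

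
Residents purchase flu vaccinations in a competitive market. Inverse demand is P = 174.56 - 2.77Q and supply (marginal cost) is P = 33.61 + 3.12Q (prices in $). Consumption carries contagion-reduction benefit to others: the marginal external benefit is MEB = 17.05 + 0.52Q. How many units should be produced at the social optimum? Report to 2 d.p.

Social marginal benefit = demand + MEB = 191.61 - 2.25Q.
Set SMB = MC: 191.61 - 2.25Q = 33.61 + 3.12Q → Q* = 29.4227.

Q* = 29.42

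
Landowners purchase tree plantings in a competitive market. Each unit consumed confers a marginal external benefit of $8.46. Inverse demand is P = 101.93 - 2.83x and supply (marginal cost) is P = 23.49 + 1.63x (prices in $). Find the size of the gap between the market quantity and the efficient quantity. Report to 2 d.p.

1.90 units

Market equilibrium (private): 23.49 + 1.63x = 101.93 - 2.83x → x_m = 17.5874.
Social marginal benefit = demand + MEB = 110.39 - 2.83x.
Set SMB = MC: 110.39 - 2.83x = 23.49 + 1.63x → x* = 19.4843.
Gap = |17.5874 − 19.4843| = 1.8969.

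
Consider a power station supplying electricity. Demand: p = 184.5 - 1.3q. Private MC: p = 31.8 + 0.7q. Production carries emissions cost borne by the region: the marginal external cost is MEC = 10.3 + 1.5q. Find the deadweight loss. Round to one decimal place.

DWL = 2225.9

Market equilibrium (private): 31.8 + 0.7q = 184.5 - 1.3q → q_m = 76.3500.
Social marginal cost = private MC + MEC = 42.1 + 2.2q.
Set SMC = demand: 42.1 + 2.2q = 184.5 - 1.3q → q* = 40.6857.
The welfare-loss triangle has base |q_m − q*| and height MEC(q_m) (the vertical gap between SMC and demand is zero at q* and MEC at q_m).
DWL = ½ × 35.6643 × 124.8250 = 2225.8981.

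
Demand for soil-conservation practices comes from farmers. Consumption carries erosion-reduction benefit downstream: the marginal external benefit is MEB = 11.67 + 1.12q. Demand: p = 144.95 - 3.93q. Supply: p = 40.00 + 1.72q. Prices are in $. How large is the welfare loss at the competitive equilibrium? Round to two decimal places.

DWL = $116.40

Market equilibrium (private): 40.00 + 1.72q = 144.95 - 3.93q → q_m = 18.5752.
Social marginal benefit = demand + MEB = 156.62 - 2.81q.
Set SMB = MC: 156.62 - 2.81q = 40.00 + 1.72q → q* = 25.7439.
The welfare-loss triangle has base |q_m − q*| and height MEB(q_m) (the vertical gap between SMB and MC is zero at q* and MEB at q_m).
DWL = ½ × 7.1687 × 32.4742 = 116.3989.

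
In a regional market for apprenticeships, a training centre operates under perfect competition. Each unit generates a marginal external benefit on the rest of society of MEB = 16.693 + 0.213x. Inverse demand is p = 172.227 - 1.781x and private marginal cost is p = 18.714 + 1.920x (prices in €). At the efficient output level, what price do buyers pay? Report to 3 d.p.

P = €85.318

Social marginal cost = private MC − MEB = 2.021 + 1.707x.
Set SMC = demand: 2.021 + 1.707x = 172.227 - 1.781x → x* = 48.7976.
Consumer price on the demand curve at x*: 172.227 − 1.781×48.7976 = 85.3185.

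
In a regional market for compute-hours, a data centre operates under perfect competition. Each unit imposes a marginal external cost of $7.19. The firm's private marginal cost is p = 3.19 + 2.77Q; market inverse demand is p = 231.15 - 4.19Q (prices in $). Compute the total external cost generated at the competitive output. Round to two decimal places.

Market equilibrium (private): 3.19 + 2.77Q = 231.15 - 4.19Q → Q_m = 32.7529.
Total external cost = MEC × Q_m = 7.19 × 32.7529 = 235.4934.

$235.49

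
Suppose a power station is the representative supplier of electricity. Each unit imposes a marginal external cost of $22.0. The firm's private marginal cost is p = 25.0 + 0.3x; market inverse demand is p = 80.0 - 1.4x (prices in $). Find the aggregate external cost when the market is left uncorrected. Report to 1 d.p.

Market equilibrium (private): 25.0 + 0.3x = 80.0 - 1.4x → x_m = 32.3529.
Total external cost = MEC × x_m = 22.0 × 32.3529 = 711.7638.

$711.8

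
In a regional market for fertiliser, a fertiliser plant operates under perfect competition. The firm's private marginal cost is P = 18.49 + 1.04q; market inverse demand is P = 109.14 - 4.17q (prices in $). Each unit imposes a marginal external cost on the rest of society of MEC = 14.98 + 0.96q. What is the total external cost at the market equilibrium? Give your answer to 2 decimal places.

$405.95

Market equilibrium (private): 18.49 + 1.04q = 109.14 - 4.17q → q_m = 17.3992.
Total external cost = ∫₀^{q_m} (14.98 + 0.96q) dq = 14.98×17.3992 + ½×0.96×17.3992² = 405.9515.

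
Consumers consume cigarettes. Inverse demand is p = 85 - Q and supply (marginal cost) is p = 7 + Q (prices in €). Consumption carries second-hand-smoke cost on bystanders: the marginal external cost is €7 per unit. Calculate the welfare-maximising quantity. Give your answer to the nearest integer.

Social marginal benefit = demand − MEC = 78 - Q.
Set SMB = MC: 78 - Q = 7 + Q → Q* = 35.5000.

Q* = 36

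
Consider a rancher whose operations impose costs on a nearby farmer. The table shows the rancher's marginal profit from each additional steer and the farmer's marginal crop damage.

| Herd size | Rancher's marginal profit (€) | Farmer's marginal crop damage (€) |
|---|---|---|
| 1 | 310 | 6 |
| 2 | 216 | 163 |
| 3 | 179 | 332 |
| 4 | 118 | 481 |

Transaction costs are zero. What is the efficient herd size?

2

Bargaining reaches the level where marginal profit last exceeds marginal crop damage.
That holds through level 2 (216 ≥ 163) but not at 3 (179 < 332).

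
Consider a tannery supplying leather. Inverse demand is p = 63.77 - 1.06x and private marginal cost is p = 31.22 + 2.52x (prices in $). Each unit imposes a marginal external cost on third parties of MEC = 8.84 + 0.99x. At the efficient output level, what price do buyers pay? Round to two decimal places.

P = $58.27

Social marginal cost = private MC + MEC = 40.06 + 3.51x.
Set SMC = demand: 40.06 + 3.51x = 63.77 - 1.06x → x* = 5.1882.
Consumer price on the demand curve at x*: 63.77 − 1.06×5.1882 = 58.2705.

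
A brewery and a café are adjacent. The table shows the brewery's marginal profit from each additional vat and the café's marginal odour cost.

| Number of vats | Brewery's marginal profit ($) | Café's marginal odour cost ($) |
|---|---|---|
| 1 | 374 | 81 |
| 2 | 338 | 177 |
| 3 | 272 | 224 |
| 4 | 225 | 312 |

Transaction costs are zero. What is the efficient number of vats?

Bargaining reaches the level where marginal profit last exceeds marginal odour cost.
That holds through level 3 (272 ≥ 224) but not at 4 (225 < 312).

3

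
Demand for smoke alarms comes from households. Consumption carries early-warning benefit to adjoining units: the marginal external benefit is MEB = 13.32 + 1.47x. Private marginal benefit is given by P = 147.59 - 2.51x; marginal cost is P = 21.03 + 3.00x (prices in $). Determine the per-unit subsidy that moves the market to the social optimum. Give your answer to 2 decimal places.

Social marginal benefit = demand + MEB = 160.91 - 1.04x.
Set SMB = MC: 160.91 - 1.04x = 21.03 + 3.00x → x* = 34.6238.
The Pigouvian subsidy equals MEB at x*: 13.32 + 1.47×34.6238 = 64.2170.

subsidy = $64.22 per unit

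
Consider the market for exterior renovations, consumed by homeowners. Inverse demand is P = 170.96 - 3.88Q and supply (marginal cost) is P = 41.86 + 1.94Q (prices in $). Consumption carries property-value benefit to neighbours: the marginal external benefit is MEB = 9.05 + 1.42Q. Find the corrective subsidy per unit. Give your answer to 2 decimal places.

subsidy = $53.63 per unit

Social marginal benefit = demand + MEB = 180.01 - 2.46Q.
Set SMB = MC: 180.01 - 2.46Q = 41.86 + 1.94Q → Q* = 31.3977.
The Pigouvian subsidy equals MEB at Q*: 9.05 + 1.42×31.3977 = 53.6347.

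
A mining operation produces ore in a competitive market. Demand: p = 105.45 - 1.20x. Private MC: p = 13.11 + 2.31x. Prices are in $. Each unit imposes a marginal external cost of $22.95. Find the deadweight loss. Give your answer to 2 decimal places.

Market equilibrium (private): 13.11 + 2.31x = 105.45 - 1.20x → x_m = 26.3077.
Social marginal cost = private MC + MEC = 36.06 + 2.31x.
Set SMC = demand: 36.06 + 2.31x = 105.45 - 1.20x → x* = 19.7692.
Height of the DWL triangle at x_m is SMC(x_m) − demand(x_m) = MEC(x_m) = 22.9500.
DWL = ½ × 6.5385 × 22.9500 = 75.0293.

DWL = $75.03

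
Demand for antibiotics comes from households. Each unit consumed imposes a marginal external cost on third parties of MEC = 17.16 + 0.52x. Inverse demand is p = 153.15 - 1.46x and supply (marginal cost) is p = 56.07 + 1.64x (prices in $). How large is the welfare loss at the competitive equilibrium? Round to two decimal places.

DWL = $154.49

Market equilibrium (private): 56.07 + 1.64x = 153.15 - 1.46x → x_m = 31.3161.
Social marginal benefit = demand − MEC = 135.99 - 1.98x.
Set SMB = MC: 135.99 - 1.98x = 56.07 + 1.64x → x* = 22.0773.
Between x* and x_m the wedge MC − SMB runs linearly from 0 to MEC(x_m), so the loss is a triangle.
DWL = ½ × 9.2388 × 33.4444 = 154.4931.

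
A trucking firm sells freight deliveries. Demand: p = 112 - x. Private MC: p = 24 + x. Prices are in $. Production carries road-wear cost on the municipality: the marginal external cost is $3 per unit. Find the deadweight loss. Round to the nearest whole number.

DWL = $2

Market equilibrium (private): 24 + x = 112 - x → x_m = 44.0000.
Social marginal cost = private MC + MEC = 27 + x.
Set SMC = demand: 27 + x = 112 - x → x* = 42.5000.
Between x* and x_m the wedge SMC − demand runs linearly from 0 to MEC(x_m), so the loss is a triangle.
DWL = ½ × 1.5000 × 3.0000 = 2.2500.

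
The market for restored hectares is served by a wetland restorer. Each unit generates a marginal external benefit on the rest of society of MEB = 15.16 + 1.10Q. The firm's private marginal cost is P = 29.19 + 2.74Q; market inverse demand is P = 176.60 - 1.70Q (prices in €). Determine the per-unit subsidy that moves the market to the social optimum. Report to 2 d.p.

subsidy = €68.70 per unit

Social marginal cost = private MC − MEB = 14.03 + 1.64Q.
Set SMC = demand: 14.03 + 1.64Q = 176.60 - 1.70Q → Q* = 48.6737.
The Pigouvian subsidy equals MEB at Q*: 15.16 + 1.10×48.6737 = 68.7011.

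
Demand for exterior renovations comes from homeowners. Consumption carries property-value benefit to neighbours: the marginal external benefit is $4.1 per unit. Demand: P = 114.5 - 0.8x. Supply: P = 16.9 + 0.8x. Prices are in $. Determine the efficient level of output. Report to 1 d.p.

x* = 63.6

Social marginal benefit = demand + MEB = 118.6 - 0.8x.
Set SMB = MC: 118.6 - 0.8x = 16.9 + 0.8x → x* = 63.5625.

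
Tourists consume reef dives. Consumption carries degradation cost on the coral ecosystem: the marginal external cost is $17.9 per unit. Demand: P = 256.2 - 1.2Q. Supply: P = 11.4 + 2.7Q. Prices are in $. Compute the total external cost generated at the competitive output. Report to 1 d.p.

$1123.6

Market equilibrium (private): 11.4 + 2.7Q = 256.2 - 1.2Q → Q_m = 62.7692.
Total external cost = MEC × Q_m = 17.9 × 62.7692 = 1123.5687.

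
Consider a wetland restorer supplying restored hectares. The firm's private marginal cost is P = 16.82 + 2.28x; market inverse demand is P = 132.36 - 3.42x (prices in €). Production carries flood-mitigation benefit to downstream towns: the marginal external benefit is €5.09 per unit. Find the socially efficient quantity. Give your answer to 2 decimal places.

Social marginal cost = private MC − MEB = 11.73 + 2.28x.
Set SMC = demand: 11.73 + 2.28x = 132.36 - 3.42x → x* = 21.1632.

x* = 21.16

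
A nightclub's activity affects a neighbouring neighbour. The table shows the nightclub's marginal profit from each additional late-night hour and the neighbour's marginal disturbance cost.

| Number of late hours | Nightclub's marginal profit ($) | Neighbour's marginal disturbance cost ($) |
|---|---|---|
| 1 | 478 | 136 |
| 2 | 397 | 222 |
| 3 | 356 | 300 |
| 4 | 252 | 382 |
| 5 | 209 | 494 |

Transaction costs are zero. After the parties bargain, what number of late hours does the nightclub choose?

3

Bargaining reaches the level where marginal profit last exceeds marginal disturbance cost.
That holds through level 3 (356 ≥ 300) but not at 4 (252 < 382).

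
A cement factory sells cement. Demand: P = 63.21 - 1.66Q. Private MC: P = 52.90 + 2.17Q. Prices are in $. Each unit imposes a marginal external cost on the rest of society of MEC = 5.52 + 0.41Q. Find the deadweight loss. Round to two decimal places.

Market equilibrium (private): 52.90 + 2.17Q = 63.21 - 1.66Q → Q_m = 2.6919.
Social marginal cost = private MC + MEC = 58.42 + 2.58Q.
Set SMC = demand: 58.42 + 2.58Q = 63.21 - 1.66Q → Q* = 1.1297.
Height of the DWL triangle at Q_m is SMC(Q_m) − demand(Q_m) = MEC(Q_m) = 6.6237.
DWL = ½ × 1.5622 × 6.6237 = 5.1738.

DWL = $5.17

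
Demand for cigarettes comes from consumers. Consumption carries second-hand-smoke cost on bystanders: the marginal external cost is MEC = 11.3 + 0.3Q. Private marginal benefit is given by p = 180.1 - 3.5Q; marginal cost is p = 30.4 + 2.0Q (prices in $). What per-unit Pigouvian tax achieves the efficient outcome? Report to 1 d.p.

Social marginal benefit = demand − MEC = 168.8 - 3.8Q.
Set SMB = MC: 168.8 - 3.8Q = 30.4 + 2.0Q → Q* = 23.8621.
The Pigouvian tax equals MEC at Q*: 11.3 + 0.3×23.8621 = 18.4586.

tax = $18.5 per unit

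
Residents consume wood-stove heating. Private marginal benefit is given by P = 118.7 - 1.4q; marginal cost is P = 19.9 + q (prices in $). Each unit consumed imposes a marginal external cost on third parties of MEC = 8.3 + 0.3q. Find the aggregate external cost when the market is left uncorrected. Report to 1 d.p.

Market equilibrium (private): 19.9 + q = 118.7 - 1.4q → q_m = 41.1667.
Total external cost = ∫₀^{q_m} (8.3 + 0.3q) dq = 8.3×41.1667 + ½×0.3×41.1667² = 595.8882.

$595.9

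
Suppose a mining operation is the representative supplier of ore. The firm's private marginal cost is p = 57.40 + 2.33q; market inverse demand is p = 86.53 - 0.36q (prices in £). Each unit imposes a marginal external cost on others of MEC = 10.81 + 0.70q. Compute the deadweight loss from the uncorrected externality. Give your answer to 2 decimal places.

Market equilibrium (private): 57.40 + 2.33q = 86.53 - 0.36q → q_m = 10.8290.
Social marginal cost = private MC + MEC = 68.21 + 3.03q.
Set SMC = demand: 68.21 + 3.03q = 86.53 - 0.36q → q* = 5.4041.
The welfare-loss triangle has base |q_m − q*| and height MEC(q_m) (the vertical gap between SMC and demand is zero at q* and MEC at q_m).
DWL = ½ × 5.4249 × 18.3903 = 49.8828.

DWL = £49.88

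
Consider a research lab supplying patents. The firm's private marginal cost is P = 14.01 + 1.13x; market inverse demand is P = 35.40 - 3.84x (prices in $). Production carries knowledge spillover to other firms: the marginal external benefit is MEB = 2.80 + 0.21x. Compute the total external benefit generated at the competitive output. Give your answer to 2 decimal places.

$14.00

Market equilibrium (private): 14.01 + 1.13x = 35.40 - 3.84x → x_m = 4.3038.
Total external benefit = ∫₀^{x_m} (2.80 + 0.21x) dx = 2.80×4.3038 + ½×0.21×4.3038² = 13.9955.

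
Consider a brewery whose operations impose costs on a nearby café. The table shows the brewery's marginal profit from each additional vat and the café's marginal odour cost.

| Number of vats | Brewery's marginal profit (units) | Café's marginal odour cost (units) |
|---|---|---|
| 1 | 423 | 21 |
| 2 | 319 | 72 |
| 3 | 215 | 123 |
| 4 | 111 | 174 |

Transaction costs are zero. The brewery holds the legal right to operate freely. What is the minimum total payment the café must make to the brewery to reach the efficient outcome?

Left alone the brewery would choose level 4 (marginal profit stays positive).
Efficient level: k* = 3 (marginal profit ≥ marginal odour cost through 3).
The café must at least cover the brewery's forgone profit from cutting 4→3: 111 = 111.

111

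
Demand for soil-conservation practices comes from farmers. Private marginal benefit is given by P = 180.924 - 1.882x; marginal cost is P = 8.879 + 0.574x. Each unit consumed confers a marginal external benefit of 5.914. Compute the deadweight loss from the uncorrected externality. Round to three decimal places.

Market equilibrium (private): 8.879 + 0.574x = 180.924 - 1.882x → x_m = 70.0509.
Social marginal benefit = demand + MEB = 186.838 - 1.882x.
Set SMB = MC: 186.838 - 1.882x = 8.879 + 0.574x → x* = 72.4589.
The loss is the area between SMB and MC from x* to x_m; with linear curves that's a triangle of height MEB(x_m).
DWL = ½ × 2.4080 × 5.9140 = 7.1205.

DWL = 7.120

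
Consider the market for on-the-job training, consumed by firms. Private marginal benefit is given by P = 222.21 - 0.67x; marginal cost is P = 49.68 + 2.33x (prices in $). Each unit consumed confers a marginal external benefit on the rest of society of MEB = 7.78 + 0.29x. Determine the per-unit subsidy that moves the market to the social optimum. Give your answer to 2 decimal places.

Social marginal benefit = demand + MEB = 229.99 - 0.38x.
Set SMB = MC: 229.99 - 0.38x = 49.68 + 2.33x → x* = 66.5351.
The Pigouvian subsidy equals MEB at x*: 7.78 + 0.29×66.5351 = 27.0752.

subsidy = $27.08 per unit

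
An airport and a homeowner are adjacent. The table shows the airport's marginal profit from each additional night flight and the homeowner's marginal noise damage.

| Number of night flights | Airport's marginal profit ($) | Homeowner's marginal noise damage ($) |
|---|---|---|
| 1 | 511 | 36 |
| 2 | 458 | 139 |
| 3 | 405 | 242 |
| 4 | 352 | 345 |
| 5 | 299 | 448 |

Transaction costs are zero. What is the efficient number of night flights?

Bargaining reaches the level where marginal profit last exceeds marginal noise damage.
That holds through level 4 (352 ≥ 345) but not at 5 (299 < 448).

4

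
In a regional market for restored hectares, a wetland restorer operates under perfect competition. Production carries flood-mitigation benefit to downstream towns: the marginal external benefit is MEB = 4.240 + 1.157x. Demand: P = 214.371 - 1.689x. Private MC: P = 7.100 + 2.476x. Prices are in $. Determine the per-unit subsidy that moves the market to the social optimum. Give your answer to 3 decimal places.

Social marginal cost = private MC − MEB = 2.860 + 1.319x.
Set SMC = demand: 2.860 + 1.319x = 214.371 - 1.689x → x* = 70.3162.
The Pigouvian subsidy equals MEB at x*: 4.240 + 1.157×70.3162 = 85.5958.

subsidy = $85.596 per unit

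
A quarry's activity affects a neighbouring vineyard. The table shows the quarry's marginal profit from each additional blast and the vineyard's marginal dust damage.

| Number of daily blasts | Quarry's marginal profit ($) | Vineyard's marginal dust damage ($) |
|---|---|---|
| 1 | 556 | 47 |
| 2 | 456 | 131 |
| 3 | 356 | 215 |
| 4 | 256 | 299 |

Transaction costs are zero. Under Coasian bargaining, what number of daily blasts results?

Bargaining reaches the level where marginal profit last exceeds marginal dust damage.
That holds through level 3 (356 ≥ 215) but not at 4 (256 < 299).

3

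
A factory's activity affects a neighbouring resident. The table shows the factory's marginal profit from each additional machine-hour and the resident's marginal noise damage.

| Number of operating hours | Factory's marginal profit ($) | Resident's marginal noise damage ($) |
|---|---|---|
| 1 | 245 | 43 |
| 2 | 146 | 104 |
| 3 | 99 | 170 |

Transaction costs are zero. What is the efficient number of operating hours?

2

Bargaining reaches the level where marginal profit last exceeds marginal noise damage.
That holds through level 2 (146 ≥ 104) but not at 3 (99 < 170).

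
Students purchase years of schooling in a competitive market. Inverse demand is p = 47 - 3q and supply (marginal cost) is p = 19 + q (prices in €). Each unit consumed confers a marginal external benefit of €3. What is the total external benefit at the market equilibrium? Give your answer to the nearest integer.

€21

Market equilibrium (private): 19 + q = 47 - 3q → q_m = 7.0000.
Total external benefit = MEB × q_m = 3 × 7.0000 = 21.0000.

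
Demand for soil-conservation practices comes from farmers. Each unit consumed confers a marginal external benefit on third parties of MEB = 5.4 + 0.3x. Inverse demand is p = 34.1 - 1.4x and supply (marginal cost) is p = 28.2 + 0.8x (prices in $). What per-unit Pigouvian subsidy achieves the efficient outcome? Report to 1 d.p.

Social marginal benefit = demand + MEB = 39.5 - 1.1x.
Set SMB = MC: 39.5 - 1.1x = 28.2 + 0.8x → x* = 5.9474.
The Pigouvian subsidy equals MEB at x*: 5.4 + 0.3×5.9474 = 7.1842.

subsidy = $7.2 per unit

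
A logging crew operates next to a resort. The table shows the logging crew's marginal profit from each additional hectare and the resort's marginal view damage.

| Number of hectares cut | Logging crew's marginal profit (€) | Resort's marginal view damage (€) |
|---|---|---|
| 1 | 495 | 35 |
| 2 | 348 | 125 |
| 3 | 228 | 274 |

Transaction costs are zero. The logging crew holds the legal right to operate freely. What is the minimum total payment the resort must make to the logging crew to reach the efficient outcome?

Left alone the logging crew would choose level 3 (marginal profit stays positive).
Efficient level: k* = 2 (marginal profit ≥ marginal view damage through 2).
The resort must at least cover the logging crew's forgone profit from cutting 3→2: 228 = 228.

€228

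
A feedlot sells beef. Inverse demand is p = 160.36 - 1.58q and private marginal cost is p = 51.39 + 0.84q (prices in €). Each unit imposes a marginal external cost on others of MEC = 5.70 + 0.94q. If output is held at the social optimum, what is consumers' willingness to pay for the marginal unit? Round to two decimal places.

P = €111.80

Social marginal cost = private MC + MEC = 57.09 + 1.78q.
Set SMC = demand: 57.09 + 1.78q = 160.36 - 1.58q → q* = 30.7351.
Consumer price on the demand curve at q*: 160.36 − 1.58×30.7351 = 111.7985.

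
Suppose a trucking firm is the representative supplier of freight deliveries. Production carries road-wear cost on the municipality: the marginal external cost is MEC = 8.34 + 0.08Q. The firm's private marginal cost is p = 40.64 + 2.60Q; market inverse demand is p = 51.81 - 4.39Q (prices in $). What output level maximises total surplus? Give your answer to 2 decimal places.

Q* = 0.40

Social marginal cost = private MC + MEC = 48.98 + 2.68Q.
Set SMC = demand: 48.98 + 2.68Q = 51.81 - 4.39Q → Q* = 0.4003.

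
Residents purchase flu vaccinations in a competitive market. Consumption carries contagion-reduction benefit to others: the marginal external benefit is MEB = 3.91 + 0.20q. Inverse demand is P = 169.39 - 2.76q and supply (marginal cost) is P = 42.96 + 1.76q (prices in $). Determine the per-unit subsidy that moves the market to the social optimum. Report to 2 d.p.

Social marginal benefit = demand + MEB = 173.30 - 2.56q.
Set SMB = MC: 173.30 - 2.56q = 42.96 + 1.76q → q* = 30.1713.
The Pigouvian subsidy equals MEB at q*: 3.91 + 0.20×30.1713 = 9.9443.

subsidy = $9.94 per unit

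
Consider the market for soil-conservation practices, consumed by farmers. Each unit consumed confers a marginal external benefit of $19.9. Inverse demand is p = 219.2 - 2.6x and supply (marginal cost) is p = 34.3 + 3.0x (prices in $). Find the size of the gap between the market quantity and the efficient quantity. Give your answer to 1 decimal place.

3.6 units

Market equilibrium (private): 34.3 + 3.0x = 219.2 - 2.6x → x_m = 33.0179.
Social marginal benefit = demand + MEB = 239.1 - 2.6x.
Set SMB = MC: 239.1 - 2.6x = 34.3 + 3.0x → x* = 36.5714.
Gap = |33.0179 − 36.5714| = 3.5535.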